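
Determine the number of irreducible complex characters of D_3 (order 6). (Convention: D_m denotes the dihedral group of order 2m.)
3

Proof sketch: The number of irreducible complex representations of a finite group equals its number of conjugacy classes. D_3 has 3 conjugacy classes ((n+3)/2 for n odd), so D_3 (order 6) has exactly 3 irreducible complex representations.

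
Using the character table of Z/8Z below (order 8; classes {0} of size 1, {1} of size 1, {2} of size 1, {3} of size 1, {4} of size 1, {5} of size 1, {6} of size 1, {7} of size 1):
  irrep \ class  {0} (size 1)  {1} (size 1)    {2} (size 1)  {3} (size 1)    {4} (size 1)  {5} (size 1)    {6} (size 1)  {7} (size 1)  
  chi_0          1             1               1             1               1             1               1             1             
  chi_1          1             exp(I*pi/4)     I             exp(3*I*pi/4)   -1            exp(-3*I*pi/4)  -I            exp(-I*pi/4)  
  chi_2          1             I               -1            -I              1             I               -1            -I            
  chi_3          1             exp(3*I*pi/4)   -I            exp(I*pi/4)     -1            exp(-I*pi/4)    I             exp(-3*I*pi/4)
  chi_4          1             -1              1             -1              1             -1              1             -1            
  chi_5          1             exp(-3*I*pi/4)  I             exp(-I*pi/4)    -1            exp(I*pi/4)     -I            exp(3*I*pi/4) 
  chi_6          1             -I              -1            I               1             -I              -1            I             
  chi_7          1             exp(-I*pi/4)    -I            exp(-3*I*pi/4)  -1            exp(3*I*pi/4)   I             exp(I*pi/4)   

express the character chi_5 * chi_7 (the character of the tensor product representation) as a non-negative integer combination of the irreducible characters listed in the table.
chi_5 tensor chi_7 = chi_4 (all other irreducibles have multiplicity 0).

The character of a tensor product is the pointwise product (chi_5 * chi_7)(C) = chi_5(C) * chi_7(C):
  {0}: (1)*(1), {1}: (exp(-3*I*pi/4))*(exp(-I*pi/4)), {2}: (I)*(-I), {3}: (exp(-I*pi/4))*(exp(-3*I*pi/4)), {4}: (-1)*(-1), {5}: (exp(I*pi/4))*(exp(3*I*pi/4)), {6}: (-I)*(I), {7}: (exp(3*I*pi/4))*(exp(I*pi/4))
so (chi_5 * chi_7) takes values
  {0} -> 1, {1} -> -1, {2} -> 1, {3} -> -1, {4} -> 1, {5} -> -1, {6} -> 1, {7} -> -1.
Now take the inner product of this character with each irreducible chi from the table, <chi_5*chi_7, chi> = (1/8) sum_C |C| (chi_5*chi_7)(C) conj(chi(C)):
  <chi_5*chi_7, chi_0> = (1/8)[1*(1)*conj(1) + 1*(-1)*conj(1) + 1*(1)*conj(1) + 1*(-1)*conj(1) + 1*(1)*conj(1) + 1*(-1)*conj(1) + 1*(1)*conj(1) + 1*(-1)*conj(1)]
      = (1/8)[(1) + (-1) + (1) + (-1) + (1) + (-1) + (1) + (-1)] = 0/8 = 0
  <chi_5*chi_7, chi_1> = (1/8)[1*(1)*conj(1) + 1*(-1)*conj(exp(I*pi/4)) + 1*(1)*conj(I) + 1*(-1)*conj(exp(3*I*pi/4)) + 1*(1)*conj(-1) + 1*(-1)*conj(exp(-3*I*pi/4)) + 1*(1)*conj(-I) + 1*(-1)*conj(exp(-I*pi/4))]
      = (1/8)[(1) + (-exp(-I*pi/4)) + (-I) + (-exp(-3*I*pi/4)) + (-1) + (-exp(3*I*pi/4)) + (I) + (-exp(I*pi/4))] = 0/8 = 0
  <chi_5*chi_7, chi_2> = (1/8)[1*(1)*conj(1) + 1*(-1)*conj(I) + 1*(1)*conj(-1) + 1*(-1)*conj(-I) + 1*(1)*conj(1) + 1*(-1)*conj(I) + 1*(1)*conj(-1) + 1*(-1)*conj(-I)]
      = (1/8)[(1) + (I) + (-1) + (-I) + (1) + (I) + (-1) + (-I)] = 0/8 = 0
  <chi_5*chi_7, chi_3> = (1/8)[1*(1)*conj(1) + 1*(-1)*conj(exp(3*I*pi/4)) + 1*(1)*conj(-I) + 1*(-1)*conj(exp(I*pi/4)) + 1*(1)*conj(-1) + 1*(-1)*conj(exp(-I*pi/4)) + 1*(1)*conj(I) + 1*(-1)*conj(exp(-3*I*pi/4))]
      = (1/8)[(1) + (-exp(-3*I*pi/4)) + (I) + (-exp(-I*pi/4)) + (-1) + (-exp(I*pi/4)) + (-I) + (-exp(3*I*pi/4))] = 0/8 = 0
  <chi_5*chi_7, chi_4> = (1/8)[1*(1)*conj(1) + 1*(-1)*conj(-1) + 1*(1)*conj(1) + 1*(-1)*conj(-1) + 1*(1)*conj(1) + 1*(-1)*conj(-1) + 1*(1)*conj(1) + 1*(-1)*conj(-1)]
      = (1/8)[(1) + (1) + (1) + (1) + (1) + (1) + (1) + (1)] = 8/8 = 1
  <chi_5*chi_7, chi_5> = (1/8)[1*(1)*conj(1) + 1*(-1)*conj(exp(-3*I*pi/4)) + 1*(1)*conj(I) + 1*(-1)*conj(exp(-I*pi/4)) + 1*(1)*conj(-1) + 1*(-1)*conj(exp(I*pi/4)) + 1*(1)*conj(-I) + 1*(-1)*conj(exp(3*I*pi/4))]
      = (1/8)[(1) + (-exp(3*I*pi/4)) + (-I) + (-exp(I*pi/4)) + (-1) + (-exp(-I*pi/4)) + (I) + (-exp(-3*I*pi/4))] = 0/8 = 0
  <chi_5*chi_7, chi_6> = (1/8)[1*(1)*conj(1) + 1*(-1)*conj(-I) + 1*(1)*conj(-1) + 1*(-1)*conj(I) + 1*(1)*conj(1) + 1*(-1)*conj(-I) + 1*(1)*conj(-1) + 1*(-1)*conj(I)]
      = (1/8)[(1) + (-I) + (-1) + (I) + (1) + (-I) + (-1) + (I)] = 0/8 = 0
  <chi_5*chi_7, chi_7> = (1/8)[1*(1)*conj(1) + 1*(-1)*conj(exp(-I*pi/4)) + 1*(1)*conj(-I) + 1*(-1)*conj(exp(-3*I*pi/4)) + 1*(1)*conj(-1) + 1*(-1)*conj(exp(3*I*pi/4)) + 1*(1)*conj(I) + 1*(-1)*conj(exp(I*pi/4))]
      = (1/8)[(1) + (-exp(I*pi/4)) + (I) + (-exp(3*I*pi/4)) + (-1) + (-exp(-3*I*pi/4)) + (-I) + (-exp(-I*pi/4))] = 0/8 = 0
(Exp terms are combined using exp(i*s)*conj(exp(i*t)) = exp(i*(s-t)), and sums of them are collapsed using the identity that for every m > 1 the m distinct m-th roots of unity sum to 0, e.g. 1 + exp(2*I*pi/3) + exp(-2*I*pi/3) = 0.)
Hence the multiplicities are chi_4: 1. Dimension check: dim(chi_5)*dim(chi_7) = 1*1 = 1 and sum (mult * dim) = 1*1 = 1.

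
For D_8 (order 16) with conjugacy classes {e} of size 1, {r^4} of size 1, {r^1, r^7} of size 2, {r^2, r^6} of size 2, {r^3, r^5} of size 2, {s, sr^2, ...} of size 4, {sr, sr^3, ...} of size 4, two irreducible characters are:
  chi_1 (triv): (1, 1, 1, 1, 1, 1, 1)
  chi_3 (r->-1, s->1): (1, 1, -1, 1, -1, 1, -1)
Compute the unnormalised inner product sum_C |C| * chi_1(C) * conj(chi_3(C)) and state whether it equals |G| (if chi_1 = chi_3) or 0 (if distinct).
Sum = 0; so <chi_1, chi_3> = 0 (distinct irreducibles are orthogonal).

Derivation: Compute term by term over conjugacy classes (|C| * chi_1(C) * conj(chi_3(C))):
  1*(1)*conj(1) + 1*(1)*conj(1) + 2*(1)*conj(-1) + 2*(1)*conj(1) + 2*(1)*conj(-1) + 4*(1)*conj(1) + 4*(1)*conj(-1)
  = (1) + (1) + (-2) + (2) + (-2) + (4) + (-4)
  = 0.
Dividing by |G| = 16 gives 0/16 = 0, matching the row-orthogonality relation <chi_1, chi_3> = [chi_1 = chi_3].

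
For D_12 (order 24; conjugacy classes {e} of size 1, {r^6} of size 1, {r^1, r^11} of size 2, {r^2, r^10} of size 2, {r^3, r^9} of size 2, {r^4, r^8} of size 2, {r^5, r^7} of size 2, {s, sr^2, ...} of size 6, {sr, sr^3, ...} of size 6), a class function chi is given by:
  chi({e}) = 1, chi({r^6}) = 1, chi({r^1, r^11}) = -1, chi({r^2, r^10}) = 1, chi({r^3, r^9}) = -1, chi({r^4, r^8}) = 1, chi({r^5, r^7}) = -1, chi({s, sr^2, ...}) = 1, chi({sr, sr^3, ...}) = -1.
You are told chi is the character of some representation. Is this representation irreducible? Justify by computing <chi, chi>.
Irreducible: <chi, chi> = 1.

Why: <chi, chi> = (1/|G|) sum_C |C| * |chi(C)|^2 = (1/24)[1*|1|^2 + 1*|1|^2 + 2*|-1|^2 + 2*|1|^2 + 2*|-1|^2 + 2*|1|^2 + 2*|-1|^2 + 6*|1|^2 + 6*|-1|^2]
  = (1/24)[(1) + (1) + (2) + (2) + (2) + (2) + (2) + (6) + (6)] = 24/24 = 1.
A character is irreducible iff <chi, chi> = 1, so this representation is irreducible.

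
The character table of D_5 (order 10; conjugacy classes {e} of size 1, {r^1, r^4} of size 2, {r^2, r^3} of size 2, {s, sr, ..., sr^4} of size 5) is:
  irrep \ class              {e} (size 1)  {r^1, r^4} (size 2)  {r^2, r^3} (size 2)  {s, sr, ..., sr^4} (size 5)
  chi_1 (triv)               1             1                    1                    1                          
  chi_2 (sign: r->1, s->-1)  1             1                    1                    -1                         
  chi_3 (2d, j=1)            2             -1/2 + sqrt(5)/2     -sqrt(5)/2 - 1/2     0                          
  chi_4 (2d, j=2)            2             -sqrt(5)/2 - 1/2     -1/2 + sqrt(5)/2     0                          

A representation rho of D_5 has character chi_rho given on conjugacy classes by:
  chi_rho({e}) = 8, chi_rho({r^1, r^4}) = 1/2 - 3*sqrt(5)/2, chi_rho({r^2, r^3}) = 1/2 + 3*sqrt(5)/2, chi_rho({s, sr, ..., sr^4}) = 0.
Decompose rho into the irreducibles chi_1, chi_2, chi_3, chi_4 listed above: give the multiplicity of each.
Multiplicities: chi_1: 1, chi_2: 1, chi_3: 0, chi_4: 3.

Reasoning: Use <chi_rho, chi> = (1/|G|) sum_C |C| * chi_rho(C) * conj(chi(C)) with |G| = 10 for each irreducible chi in the table:
  <chi_rho, chi_1> = (1/10)[1*(8)*conj(1) + 2*(1/2 - 3*sqrt(5)/2)*conj(1) + 2*(1/2 + 3*sqrt(5)/2)*conj(1) + 5*(0)*conj(1)]
      = (1/10)[(8) + (1 - 3*sqrt(5)) + (1 + 3*sqrt(5)) + (0)] = 10/10 = 1
  <chi_rho, chi_2> = (1/10)[1*(8)*conj(1) + 2*(1/2 - 3*sqrt(5)/2)*conj(1) + 2*(1/2 + 3*sqrt(5)/2)*conj(1) + 5*(0)*conj(-1)]
      = (1/10)[(8) + (1 - 3*sqrt(5)) + (1 + 3*sqrt(5)) + (0)] = 10/10 = 1
  <chi_rho, chi_3> = (1/10)[1*(8)*conj(2) + 2*(1/2 - 3*sqrt(5)/2)*conj(-1/2 + sqrt(5)/2) + 2*(1/2 + 3*sqrt(5)/2)*conj(-sqrt(5)/2 - 1/2) + 5*(0)*conj(0)]
      = (1/10)[(16) + (-8 + 2*sqrt(5)) + (-8 - 2*sqrt(5)) + (0)] = 0/10 = 0
  <chi_rho, chi_4> = (1/10)[1*(8)*conj(2) + 2*(1/2 - 3*sqrt(5)/2)*conj(-sqrt(5)/2 - 1/2) + 2*(1/2 + 3*sqrt(5)/2)*conj(-1/2 + sqrt(5)/2) + 5*(0)*conj(0)]
      = (1/10)[(16) + (sqrt(5) + 7) + (7 - sqrt(5)) + (0)] = 30/10 = 3
Dimension check: dim(rho) = sum (mult * dim) = 1*1 + 1*1 + 0*2 + 3*2 = 8 = chi_rho(e) = 8.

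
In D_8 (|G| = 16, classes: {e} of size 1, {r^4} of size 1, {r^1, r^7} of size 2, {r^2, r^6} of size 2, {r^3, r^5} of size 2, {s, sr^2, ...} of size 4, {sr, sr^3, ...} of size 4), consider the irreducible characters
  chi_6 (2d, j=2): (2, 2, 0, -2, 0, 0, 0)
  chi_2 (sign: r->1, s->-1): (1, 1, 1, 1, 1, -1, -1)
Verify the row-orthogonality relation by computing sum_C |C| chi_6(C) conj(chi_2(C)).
Sum = 0; so <chi_6, chi_2> = 0 (distinct irreducibles are orthogonal).

Why: Compute term by term over conjugacy classes (|C| * chi_6(C) * conj(chi_2(C))):
  1*(2)*conj(1) + 1*(2)*conj(1) + 2*(0)*conj(1) + 2*(-2)*conj(1) + 2*(0)*conj(1) + 4*(0)*conj(-1) + 4*(0)*conj(-1)
  = (2) + (2) + (0) + (-4) + (0) + (0) + (0)
  = 0.
Dividing by |G| = 16 gives 0/16 = 0, matching the row-orthogonality relation <chi_6, chi_2> = [chi_6 = chi_2].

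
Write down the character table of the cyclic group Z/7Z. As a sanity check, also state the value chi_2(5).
Character table of Z/7Z (irreps indexed chi_0,...,chi_6 with chi_k(m) = zeta_7^(k*m), zeta_7 = exp(2*pi*i/7)):
  irrep \ class  {0} (size 1)  {1} (size 1)    {2} (size 1)    {3} (size 1)    {4} (size 1)    {5} (size 1)    {6} (size 1)  
  chi_0          1             1               1               1               1               1               1             
  chi_1          1             exp(2*I*pi/7)   exp(4*I*pi/7)   exp(6*I*pi/7)   exp(-6*I*pi/7)  exp(-4*I*pi/7)  exp(-2*I*pi/7)
  chi_2          1             exp(4*I*pi/7)   exp(-6*I*pi/7)  exp(-2*I*pi/7)  exp(2*I*pi/7)   exp(6*I*pi/7)   exp(-4*I*pi/7)
  chi_3          1             exp(6*I*pi/7)   exp(-2*I*pi/7)  exp(4*I*pi/7)   exp(-4*I*pi/7)  exp(2*I*pi/7)   exp(-6*I*pi/7)
  chi_4          1             exp(-6*I*pi/7)  exp(2*I*pi/7)   exp(-4*I*pi/7)  exp(4*I*pi/7)   exp(-2*I*pi/7)  exp(6*I*pi/7) 
  chi_5          1             exp(-4*I*pi/7)  exp(6*I*pi/7)   exp(2*I*pi/7)   exp(-2*I*pi/7)  exp(-6*I*pi/7)  exp(4*I*pi/7) 
  chi_6          1             exp(-2*I*pi/7)  exp(-4*I*pi/7)  exp(-6*I*pi/7)  exp(6*I*pi/7)   exp(4*I*pi/7)   exp(2*I*pi/7) 

Spot check: chi_2(5) = zeta_7^(2*5) = zeta_7^10 = exp(6*I*pi/7).

Z/7Z is abelian, so all 7 irreducible complex representations are 1-dimensional. They are given by chi_k(m) = zeta_7^(k*m) for k = 0,...,6. Row orthogonality: sum_m chi_k(m) conj(chi_l(m)) = 7 * [k = l].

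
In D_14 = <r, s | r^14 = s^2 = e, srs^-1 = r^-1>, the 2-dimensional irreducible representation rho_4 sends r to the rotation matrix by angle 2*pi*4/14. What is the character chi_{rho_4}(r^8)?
chi_{rho_4}(r^8) = 2*cos(2*pi*4*8/14) = -2*cos(3*pi/7)

Justification: rho_4(r^8) is rotation by angle 2*pi*4*8/14, whose trace is 2*cos(2*pi*4*8/14) = -2*cos(3*pi/7).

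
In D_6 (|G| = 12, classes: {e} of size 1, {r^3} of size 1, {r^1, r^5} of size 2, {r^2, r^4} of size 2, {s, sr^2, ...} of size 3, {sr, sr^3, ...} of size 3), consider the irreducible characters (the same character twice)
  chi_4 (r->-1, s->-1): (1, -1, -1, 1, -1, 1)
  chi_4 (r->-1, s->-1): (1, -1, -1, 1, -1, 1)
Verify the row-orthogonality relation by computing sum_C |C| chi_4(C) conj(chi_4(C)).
Sum = 12 = |G| = 12; so <chi_4, chi_4> = 1 (norm-1 confirms irreducibility).

Reasoning: Compute term by term over conjugacy classes (|C| * chi_4(C) * conj(chi_4(C))):
  1*(1)*conj(1) + 1*(-1)*conj(-1) + 2*(-1)*conj(-1) + 2*(1)*conj(1) + 3*(-1)*conj(-1) + 3*(1)*conj(1)
  = (1) + (1) + (2) + (2) + (3) + (3)
  = 12.
Dividing by |G| = 12 gives 12/12 = 1, matching the row-orthogonality relation <chi_4, chi_4> = [chi_4 = chi_4].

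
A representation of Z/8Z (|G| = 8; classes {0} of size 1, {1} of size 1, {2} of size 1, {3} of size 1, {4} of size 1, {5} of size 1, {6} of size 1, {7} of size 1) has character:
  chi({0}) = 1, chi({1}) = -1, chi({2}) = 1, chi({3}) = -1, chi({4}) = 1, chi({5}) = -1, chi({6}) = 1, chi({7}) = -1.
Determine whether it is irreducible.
Irreducible: <chi, chi> = 1.

<chi, chi> = (1/|G|) sum_C |C| * |chi(C)|^2 = (1/8)[1*|1|^2 + 1*|-1|^2 + 1*|1|^2 + 1*|-1|^2 + 1*|1|^2 + 1*|-1|^2 + 1*|1|^2 + 1*|-1|^2]
  = (1/8)[(1) + (1) + (1) + (1) + (1) + (1) + (1) + (1)] = 8/8 = 1.
(Exp terms are combined using exp(i*s)*conj(exp(i*t)) = exp(i*(s-t)), and sums of them are collapsed using the identity that for every m > 1 the m distinct m-th roots of unity sum to 0, e.g. 1 + exp(2*I*pi/3) + exp(-2*I*pi/3) = 0.)
A character is irreducible iff <chi, chi> = 1, so this representation is irreducible.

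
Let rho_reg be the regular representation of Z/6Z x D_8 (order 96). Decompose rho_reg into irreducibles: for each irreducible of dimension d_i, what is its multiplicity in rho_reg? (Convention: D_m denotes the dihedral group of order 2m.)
Each irreducible V_i of dimension d_i appears with multiplicity d_i, i.e. rho_reg = (direct sum over all irreducibles V_i) d_i V_i. The irreducible dimensions for Z/6Z x D_8 are 1, 1, 1, 1, 1, 1, 1, 1, 1, 1, 1, 1, 1, 1, 1, 1, 1, 1, 1, 1, 1, 1, 1, 1, 2, 2, 2, 2, 2, 2, 2, 2, 2, 2, 2, 2, 2, 2, 2, 2, 2, 2: 24 irreducibles of dimension 1, each with multiplicity 1; 18 irreducibles of dimension 2, each with multiplicity 2. Total dimension 24*1*1 + 18*2*2 = 96 = |G|.

Argument: General theorem: in the regular representation of a finite group G, each irreducible appears with multiplicity equal to its dimension. Check: dim(rho_reg) = sum d_i^2 = 1 + 1 + 1 + 1 + 1 + 1 + 1 + 1 + 1 + 1 + 1 + 1 + 1 + 1 + 1 + 1 + 1 + 1 + 1 + 1 + 1 + 1 + 1 + 1 + 4 + 4 + 4 + 4 + 4 + 4 + 4 + 4 + 4 + 4 + 4 + 4 + 4 + 4 + 4 + 4 + 4 + 4 = 96 = |G|.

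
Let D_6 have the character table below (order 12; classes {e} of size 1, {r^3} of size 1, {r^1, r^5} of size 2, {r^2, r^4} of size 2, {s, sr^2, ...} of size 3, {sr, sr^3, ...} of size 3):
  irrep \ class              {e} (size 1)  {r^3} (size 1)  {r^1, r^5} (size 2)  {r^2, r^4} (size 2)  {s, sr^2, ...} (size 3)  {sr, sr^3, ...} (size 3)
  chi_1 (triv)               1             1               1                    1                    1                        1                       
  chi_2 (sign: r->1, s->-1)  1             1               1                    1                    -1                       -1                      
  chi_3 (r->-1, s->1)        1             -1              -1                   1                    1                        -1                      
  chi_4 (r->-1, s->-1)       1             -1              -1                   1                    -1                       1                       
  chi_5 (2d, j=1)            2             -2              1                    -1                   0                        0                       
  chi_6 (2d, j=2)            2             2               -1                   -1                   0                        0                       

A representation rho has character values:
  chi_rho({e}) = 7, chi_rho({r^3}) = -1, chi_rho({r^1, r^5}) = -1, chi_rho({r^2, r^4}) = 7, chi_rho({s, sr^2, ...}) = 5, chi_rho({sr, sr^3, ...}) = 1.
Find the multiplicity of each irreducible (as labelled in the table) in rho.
Multiplicities: chi_1: 3, chi_2: 0, chi_3: 3, chi_4: 1, chi_5: 0, chi_6: 0.

Derivation: Use <chi_rho, chi> = (1/|G|) sum_C |C| * chi_rho(C) * conj(chi(C)) with |G| = 12 for each irreducible chi in the table:
  <chi_rho, chi_1> = (1/12)[1*(7)*conj(1) + 1*(-1)*conj(1) + 2*(-1)*conj(1) + 2*(7)*conj(1) + 3*(5)*conj(1) + 3*(1)*conj(1)]
      = (1/12)[(7) + (-1) + (-2) + (14) + (15) + (3)] = 36/12 = 3
  <chi_rho, chi_2> = (1/12)[1*(7)*conj(1) + 1*(-1)*conj(1) + 2*(-1)*conj(1) + 2*(7)*conj(1) + 3*(5)*conj(-1) + 3*(1)*conj(-1)]
      = (1/12)[(7) + (-1) + (-2) + (14) + (-15) + (-3)] = 0/12 = 0
  <chi_rho, chi_3> = (1/12)[1*(7)*conj(1) + 1*(-1)*conj(-1) + 2*(-1)*conj(-1) + 2*(7)*conj(1) + 3*(5)*conj(1) + 3*(1)*conj(-1)]
      = (1/12)[(7) + (1) + (2) + (14) + (15) + (-3)] = 36/12 = 3
  <chi_rho, chi_4> = (1/12)[1*(7)*conj(1) + 1*(-1)*conj(-1) + 2*(-1)*conj(-1) + 2*(7)*conj(1) + 3*(5)*conj(-1) + 3*(1)*conj(1)]
      = (1/12)[(7) + (1) + (2) + (14) + (-15) + (3)] = 12/12 = 1
  <chi_rho, chi_5> = (1/12)[1*(7)*conj(2) + 1*(-1)*conj(-2) + 2*(-1)*conj(1) + 2*(7)*conj(-1) + 3*(5)*conj(0) + 3*(1)*conj(0)]
      = (1/12)[(14) + (2) + (-2) + (-14) + (0) + (0)] = 0/12 = 0
  <chi_rho, chi_6> = (1/12)[1*(7)*conj(2) + 1*(-1)*conj(2) + 2*(-1)*conj(-1) + 2*(7)*conj(-1) + 3*(5)*conj(0) + 3*(1)*conj(0)]
      = (1/12)[(14) + (-2) + (2) + (-14) + (0) + (0)] = 0/12 = 0
Dimension check: dim(rho) = sum (mult * dim) = 3*1 + 0*1 + 3*1 + 1*1 + 0*2 + 0*2 = 7 = chi_rho(e) = 7.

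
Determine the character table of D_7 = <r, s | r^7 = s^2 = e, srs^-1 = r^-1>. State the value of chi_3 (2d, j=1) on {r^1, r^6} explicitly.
Conjugacy classes: {e} of size 1, {r^1, r^6} of size 2, {r^2, r^5} of size 2, {r^3, r^4} of size 2, {s, sr, ..., sr^6} of size 7.
Character table:
  irrep \ class              {e} (size 1)  {r^1, r^6} (size 2)  {r^2, r^5} (size 2)  {r^3, r^4} (size 2)  {s, sr, ..., sr^6} (size 7)
  chi_1 (triv)               1             1                    1                    1                    1                          
  chi_2 (sign: r->1, s->-1)  1             1                    1                    1                    -1                         
  chi_3 (2d, j=1)            2             2*cos(2*pi/7)        -2*cos(3*pi/7)       -2*cos(pi/7)         0                          
  chi_4 (2d, j=2)            2             -2*cos(3*pi/7)       -2*cos(pi/7)         2*cos(2*pi/7)        0                          
  chi_5 (2d, j=3)            2             -2*cos(pi/7)         2*cos(2*pi/7)        -2*cos(3*pi/7)       0                          

Spot check: chi_3 (2d, j=1) on {r^1, r^6} = 2*cos(2*pi/7).

Details: D_7 has order 2*7 = 14 with 5 conjugacy classes, hence 5 irreducibles. Sum of squared dims 1 + 1 + 4 + 4 + 4 = 14 = |G|. Linear characters come from the abelianisation; the 2-dimensional irreps have character r^k -> 2*cos(2*pi*j*k/7), reflections -> 0.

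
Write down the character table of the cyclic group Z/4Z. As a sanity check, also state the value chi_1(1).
Character table of Z/4Z (irreps indexed chi_0,...,chi_3 with chi_k(m) = zeta_4^(k*m), zeta_4 = exp(2*pi*i/4)):
  irrep \ class  {0} (size 1)  {1} (size 1)  {2} (size 1)  {3} (size 1)
  chi_0          1             1             1             1           
  chi_1          1             I             -1            -I          
  chi_2          1             -1            1             -1          
  chi_3          1             -I            -1            I           

Spot check: chi_1(1) = zeta_4^(1*1) = zeta_4^1 = I.

Derivation: Z/4Z is abelian, so all 4 irreducible complex representations are 1-dimensional. They are given by chi_k(m) = zeta_4^(k*m) for k = 0,...,3. Row orthogonality: sum_m chi_k(m) conj(chi_l(m)) = 4 * [k = l].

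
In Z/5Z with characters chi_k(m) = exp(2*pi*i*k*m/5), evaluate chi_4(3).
chi_4(3) = zeta_5^12 = exp(4*I*pi/5)

Argument: chi_4(3) = zeta_5^(4*3) = zeta_5^12. Since zeta_5^5 = 1, this equals zeta_5^2 = exp(2*pi*i*2/5) = exp(4*I*pi/5).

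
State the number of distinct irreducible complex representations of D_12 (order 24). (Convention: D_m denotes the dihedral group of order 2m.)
9

Why: The number of irreducible complex representations of a finite group equals its number of conjugacy classes. D_12 has 9 conjugacy classes (n/2 + 3 for n even), so D_12 (order 24) has exactly 9 irreducible complex representations.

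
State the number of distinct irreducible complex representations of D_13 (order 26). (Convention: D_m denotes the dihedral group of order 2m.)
8

Why: The number of irreducible complex representations of a finite group equals its number of conjugacy classes. D_13 has 8 conjugacy classes ((n+3)/2 for n odd), so D_13 (order 26) has exactly 8 irreducible complex representations.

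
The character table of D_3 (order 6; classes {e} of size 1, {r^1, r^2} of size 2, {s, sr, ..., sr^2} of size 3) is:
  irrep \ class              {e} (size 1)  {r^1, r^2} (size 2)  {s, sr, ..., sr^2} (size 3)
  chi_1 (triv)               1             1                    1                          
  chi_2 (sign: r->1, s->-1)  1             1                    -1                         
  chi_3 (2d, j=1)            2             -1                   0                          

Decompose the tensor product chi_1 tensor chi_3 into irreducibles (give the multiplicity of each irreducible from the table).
chi_1 tensor chi_3 = chi_3 (all other irreducibles have multiplicity 0).

Argument: The character of a tensor product is the pointwise product (chi_1 * chi_3)(C) = chi_1(C) * chi_3(C):
  {e}: (1)*(2), {r^1, r^2}: (1)*(-1), {s, sr, ..., sr^2}: (1)*(0)
so (chi_1 * chi_3) takes values
  {e} -> 2, {r^1, r^2} -> -1, {s, sr, ..., sr^2} -> 0.
Now take the inner product of this character with each irreducible chi from the table, <chi_1*chi_3, chi> = (1/6) sum_C |C| (chi_1*chi_3)(C) conj(chi(C)):
  <chi_1*chi_3, chi_1> = (1/6)[1*(2)*conj(1) + 2*(-1)*conj(1) + 3*(0)*conj(1)]
      = (1/6)[(2) + (-2) + (0)] = 0/6 = 0
  <chi_1*chi_3, chi_2> = (1/6)[1*(2)*conj(1) + 2*(-1)*conj(1) + 3*(0)*conj(-1)]
      = (1/6)[(2) + (-2) + (0)] = 0/6 = 0
  <chi_1*chi_3, chi_3> = (1/6)[1*(2)*conj(2) + 2*(-1)*conj(-1) + 3*(0)*conj(0)]
      = (1/6)[(4) + (2) + (0)] = 6/6 = 1
Hence the multiplicities are chi_3: 1. Dimension check: dim(chi_1)*dim(chi_3) = 1*2 = 2 and sum (mult * dim) = 1*2 = 2.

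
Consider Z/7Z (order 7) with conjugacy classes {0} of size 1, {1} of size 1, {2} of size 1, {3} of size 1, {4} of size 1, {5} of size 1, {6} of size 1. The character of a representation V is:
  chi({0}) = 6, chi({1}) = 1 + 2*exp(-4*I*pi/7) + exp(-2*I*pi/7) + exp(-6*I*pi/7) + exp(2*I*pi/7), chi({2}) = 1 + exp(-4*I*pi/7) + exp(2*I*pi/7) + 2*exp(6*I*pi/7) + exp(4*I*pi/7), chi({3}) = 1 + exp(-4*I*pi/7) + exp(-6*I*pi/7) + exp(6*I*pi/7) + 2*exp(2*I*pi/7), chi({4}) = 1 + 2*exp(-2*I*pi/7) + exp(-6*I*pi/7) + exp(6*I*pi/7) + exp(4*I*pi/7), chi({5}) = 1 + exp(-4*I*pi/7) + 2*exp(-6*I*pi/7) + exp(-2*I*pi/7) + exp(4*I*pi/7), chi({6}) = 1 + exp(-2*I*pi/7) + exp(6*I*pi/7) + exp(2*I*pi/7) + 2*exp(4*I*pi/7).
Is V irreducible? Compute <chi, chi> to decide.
Not irreducible (reducible): <chi, chi> = 8 > 1.

<chi, chi> = (1/|G|) sum_C |C| * |chi(C)|^2 = (1/7)[1*|6|^2 + 1*|1 + 2*exp(-4*I*pi/7) + exp(-2*I*pi/7) + exp(-6*I*pi/7) + exp(2*I*pi/7)|^2 + 1*|1 + exp(-4*I*pi/7) + exp(2*I*pi/7) + 2*exp(6*I*pi/7) + exp(4*I*pi/7)|^2 + 1*|1 + exp(-4*I*pi/7) + exp(-6*I*pi/7) + exp(6*I*pi/7) + 2*exp(2*I*pi/7)|^2 + 1*|1 + 2*exp(-2*I*pi/7) + exp(-6*I*pi/7) + exp(6*I*pi/7) + exp(4*I*pi/7)|^2 + 1*|1 + exp(-4*I*pi/7) + 2*exp(-6*I*pi/7) + exp(-2*I*pi/7) + exp(4*I*pi/7)|^2 + 1*|1 + exp(-2*I*pi/7) + exp(6*I*pi/7) + exp(2*I*pi/7) + 2*exp(4*I*pi/7)|^2]
  = (1/7)[(36) + (8 + 6*exp(-2*I*pi/7) + 4*exp(-4*I*pi/7) + 4*exp(-6*I*pi/7) + 4*exp(6*I*pi/7) + 4*exp(4*I*pi/7) + 6*exp(2*I*pi/7)) + (8 + 6*exp(-4*I*pi/7) + 4*exp(-2*I*pi/7) + 4*exp(-6*I*pi/7) + 4*exp(6*I*pi/7) + 4*exp(2*I*pi/7) + 6*exp(4*I*pi/7)) + (8 + 4*exp(-4*I*pi/7) + 4*exp(-2*I*pi/7) + 6*exp(-6*I*pi/7) + 6*exp(6*I*pi/7) + 4*exp(2*I*pi/7) + 4*exp(4*I*pi/7)) + (8 + 4*exp(-4*I*pi/7) + 4*exp(-2*I*pi/7) + 6*exp(-6*I*pi/7) + 6*exp(6*I*pi/7) + 4*exp(2*I*pi/7) + 4*exp(4*I*pi/7)) + (8 + 6*exp(-4*I*pi/7) + 4*exp(-2*I*pi/7) + 4*exp(-6*I*pi/7) + 4*exp(6*I*pi/7) + 4*exp(2*I*pi/7) + 6*exp(4*I*pi/7)) + (8 + 6*exp(-2*I*pi/7) + 4*exp(-4*I*pi/7) + 4*exp(-6*I*pi/7) + 4*exp(6*I*pi/7) + 4*exp(4*I*pi/7) + 6*exp(2*I*pi/7))] = 56/7 = 8.
(Exp terms are combined using exp(i*s)*conj(exp(i*t)) = exp(i*(s-t)), and sums of them are collapsed using the identity that for every m > 1 the m distinct m-th roots of unity sum to 0, e.g. 1 + exp(2*I*pi/3) + exp(-2*I*pi/3) = 0.)
A character is irreducible iff <chi, chi> = 1, so this representation is reducible.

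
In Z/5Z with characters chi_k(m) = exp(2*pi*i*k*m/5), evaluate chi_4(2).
chi_4(2) = zeta_5^8 = exp(-4*I*pi/5)

Explanation: chi_4(2) = zeta_5^(4*2) = zeta_5^8. Since zeta_5^5 = 1, this equals zeta_5^3 = exp(2*pi*i*3/5) = exp(-4*I*pi/5).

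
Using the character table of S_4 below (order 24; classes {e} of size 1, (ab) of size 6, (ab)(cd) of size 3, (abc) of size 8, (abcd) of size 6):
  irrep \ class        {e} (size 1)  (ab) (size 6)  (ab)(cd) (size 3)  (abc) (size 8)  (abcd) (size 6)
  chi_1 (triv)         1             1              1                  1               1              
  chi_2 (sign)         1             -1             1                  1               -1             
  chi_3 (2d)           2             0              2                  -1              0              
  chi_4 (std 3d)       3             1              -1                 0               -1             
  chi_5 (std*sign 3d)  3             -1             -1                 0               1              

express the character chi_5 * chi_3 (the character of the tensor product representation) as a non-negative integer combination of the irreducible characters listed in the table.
chi_5 tensor chi_3 = chi_4 + chi_5 (all other irreducibles have multiplicity 0).

The character of a tensor product is the pointwise product (chi_5 * chi_3)(C) = chi_5(C) * chi_3(C):
  {e}: (3)*(2), (ab): (-1)*(0), (ab)(cd): (-1)*(2), (abc): (0)*(-1), (abcd): (1)*(0)
so (chi_5 * chi_3) takes values
  {e} -> 6, (ab) -> 0, (ab)(cd) -> -2, (abc) -> 0, (abcd) -> 0.
Now take the inner product of this character with each irreducible chi from the table, <chi_5*chi_3, chi> = (1/24) sum_C |C| (chi_5*chi_3)(C) conj(chi(C)):
  <chi_5*chi_3, chi_1> = (1/24)[1*(6)*conj(1) + 6*(0)*conj(1) + 3*(-2)*conj(1) + 8*(0)*conj(1) + 6*(0)*conj(1)]
      = (1/24)[(6) + (0) + (-6) + (0) + (0)] = 0/24 = 0
  <chi_5*chi_3, chi_2> = (1/24)[1*(6)*conj(1) + 6*(0)*conj(-1) + 3*(-2)*conj(1) + 8*(0)*conj(1) + 6*(0)*conj(-1)]
      = (1/24)[(6) + (0) + (-6) + (0) + (0)] = 0/24 = 0
  <chi_5*chi_3, chi_3> = (1/24)[1*(6)*conj(2) + 6*(0)*conj(0) + 3*(-2)*conj(2) + 8*(0)*conj(-1) + 6*(0)*conj(0)]
      = (1/24)[(12) + (0) + (-12) + (0) + (0)] = 0/24 = 0
  <chi_5*chi_3, chi_4> = (1/24)[1*(6)*conj(3) + 6*(0)*conj(1) + 3*(-2)*conj(-1) + 8*(0)*conj(0) + 6*(0)*conj(-1)]
      = (1/24)[(18) + (0) + (6) + (0) + (0)] = 24/24 = 1
  <chi_5*chi_3, chi_5> = (1/24)[1*(6)*conj(3) + 6*(0)*conj(-1) + 3*(-2)*conj(-1) + 8*(0)*conj(0) + 6*(0)*conj(1)]
      = (1/24)[(18) + (0) + (6) + (0) + (0)] = 24/24 = 1
Hence the multiplicities are chi_4: 1, chi_5: 1. Dimension check: dim(chi_5)*dim(chi_3) = 3*2 = 6 and sum (mult * dim) = 1*3 + 1*3 = 6.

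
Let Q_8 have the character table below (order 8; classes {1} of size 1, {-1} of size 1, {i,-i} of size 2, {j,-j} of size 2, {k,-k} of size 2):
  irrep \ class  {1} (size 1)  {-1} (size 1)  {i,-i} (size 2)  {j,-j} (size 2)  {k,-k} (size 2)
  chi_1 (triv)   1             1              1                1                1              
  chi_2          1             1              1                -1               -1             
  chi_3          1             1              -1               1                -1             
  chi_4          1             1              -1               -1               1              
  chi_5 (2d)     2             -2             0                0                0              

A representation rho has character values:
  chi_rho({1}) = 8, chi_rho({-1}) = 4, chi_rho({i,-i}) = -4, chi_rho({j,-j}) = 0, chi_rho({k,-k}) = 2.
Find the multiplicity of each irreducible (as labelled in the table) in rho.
Multiplicities: chi_1: 1, chi_2: 0, chi_3: 2, chi_4: 3, chi_5: 1.

Why: Use <chi_rho, chi> = (1/|G|) sum_C |C| * chi_rho(C) * conj(chi(C)) with |G| = 8 for each irreducible chi in the table:
  <chi_rho, chi_1> = (1/8)[1*(8)*conj(1) + 1*(4)*conj(1) + 2*(-4)*conj(1) + 2*(0)*conj(1) + 2*(2)*conj(1)]
      = (1/8)[(8) + (4) + (-8) + (0) + (4)] = 8/8 = 1
  <chi_rho, chi_2> = (1/8)[1*(8)*conj(1) + 1*(4)*conj(1) + 2*(-4)*conj(1) + 2*(0)*conj(-1) + 2*(2)*conj(-1)]
      = (1/8)[(8) + (4) + (-8) + (0) + (-4)] = 0/8 = 0
  <chi_rho, chi_3> = (1/8)[1*(8)*conj(1) + 1*(4)*conj(1) + 2*(-4)*conj(-1) + 2*(0)*conj(1) + 2*(2)*conj(-1)]
      = (1/8)[(8) + (4) + (8) + (0) + (-4)] = 16/8 = 2
  <chi_rho, chi_4> = (1/8)[1*(8)*conj(1) + 1*(4)*conj(1) + 2*(-4)*conj(-1) + 2*(0)*conj(-1) + 2*(2)*conj(1)]
      = (1/8)[(8) + (4) + (8) + (0) + (4)] = 24/8 = 3
  <chi_rho, chi_5> = (1/8)[1*(8)*conj(2) + 1*(4)*conj(-2) + 2*(-4)*conj(0) + 2*(0)*conj(0) + 2*(2)*conj(0)]
      = (1/8)[(16) + (-8) + (0) + (0) + (0)] = 8/8 = 1
Dimension check: dim(rho) = sum (mult * dim) = 1*1 + 0*1 + 2*1 + 3*1 + 1*2 = 8 = chi_rho(e) = 8.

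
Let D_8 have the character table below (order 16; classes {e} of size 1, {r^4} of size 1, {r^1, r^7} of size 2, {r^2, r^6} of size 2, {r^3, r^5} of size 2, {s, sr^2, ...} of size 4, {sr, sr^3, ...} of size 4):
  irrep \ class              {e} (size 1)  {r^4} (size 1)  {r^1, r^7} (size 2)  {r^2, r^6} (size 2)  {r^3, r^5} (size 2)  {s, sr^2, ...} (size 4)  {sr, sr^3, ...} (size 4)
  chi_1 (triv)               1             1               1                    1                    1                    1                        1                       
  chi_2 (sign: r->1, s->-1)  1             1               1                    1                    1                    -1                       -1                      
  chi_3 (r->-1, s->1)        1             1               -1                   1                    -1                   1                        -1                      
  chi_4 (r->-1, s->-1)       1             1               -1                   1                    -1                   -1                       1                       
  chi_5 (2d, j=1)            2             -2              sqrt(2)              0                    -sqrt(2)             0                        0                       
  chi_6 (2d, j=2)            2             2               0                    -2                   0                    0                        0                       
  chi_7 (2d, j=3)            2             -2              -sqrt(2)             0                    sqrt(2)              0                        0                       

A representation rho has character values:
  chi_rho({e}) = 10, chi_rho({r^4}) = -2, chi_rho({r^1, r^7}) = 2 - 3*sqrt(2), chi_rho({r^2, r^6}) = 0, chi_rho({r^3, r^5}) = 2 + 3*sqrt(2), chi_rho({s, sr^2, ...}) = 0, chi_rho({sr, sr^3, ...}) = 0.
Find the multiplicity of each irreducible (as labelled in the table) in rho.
Multiplicities: chi_1: 1, chi_2: 1, chi_3: 0, chi_4: 0, chi_5: 0, chi_6: 1, chi_7: 3.

Explanation: Use <chi_rho, chi> = (1/|G|) sum_C |C| * chi_rho(C) * conj(chi(C)) with |G| = 16 for each irreducible chi in the table:
  <chi_rho, chi_1> = (1/16)[1*(10)*conj(1) + 1*(-2)*conj(1) + 2*(2 - 3*sqrt(2))*conj(1) + 2*(0)*conj(1) + 2*(2 + 3*sqrt(2))*conj(1) + 4*(0)*conj(1) + 4*(0)*conj(1)]
      = (1/16)[(10) + (-2) + (4 - 6*sqrt(2)) + (0) + (4 + 6*sqrt(2)) + (0) + (0)] = 16/16 = 1
  <chi_rho, chi_2> = (1/16)[1*(10)*conj(1) + 1*(-2)*conj(1) + 2*(2 - 3*sqrt(2))*conj(1) + 2*(0)*conj(1) + 2*(2 + 3*sqrt(2))*conj(1) + 4*(0)*conj(-1) + 4*(0)*conj(-1)]
      = (1/16)[(10) + (-2) + (4 - 6*sqrt(2)) + (0) + (4 + 6*sqrt(2)) + (0) + (0)] = 16/16 = 1
  <chi_rho, chi_3> = (1/16)[1*(10)*conj(1) + 1*(-2)*conj(1) + 2*(2 - 3*sqrt(2))*conj(-1) + 2*(0)*conj(1) + 2*(2 + 3*sqrt(2))*conj(-1) + 4*(0)*conj(1) + 4*(0)*conj(-1)]
      = (1/16)[(10) + (-2) + (-4 + 6*sqrt(2)) + (0) + (-6*sqrt(2) - 4) + (0) + (0)] = 0/16 = 0
  <chi_rho, chi_4> = (1/16)[1*(10)*conj(1) + 1*(-2)*conj(1) + 2*(2 - 3*sqrt(2))*conj(-1) + 2*(0)*conj(1) + 2*(2 + 3*sqrt(2))*conj(-1) + 4*(0)*conj(-1) + 4*(0)*conj(1)]
      = (1/16)[(10) + (-2) + (-4 + 6*sqrt(2)) + (0) + (-6*sqrt(2) - 4) + (0) + (0)] = 0/16 = 0
  <chi_rho, chi_5> = (1/16)[1*(10)*conj(2) + 1*(-2)*conj(-2) + 2*(2 - 3*sqrt(2))*conj(sqrt(2)) + 2*(0)*conj(0) + 2*(2 + 3*sqrt(2))*conj(-sqrt(2)) + 4*(0)*conj(0) + 4*(0)*conj(0)]
      = (1/16)[(20) + (4) + (-12 + 4*sqrt(2)) + (0) + (-12 - 4*sqrt(2)) + (0) + (0)] = 0/16 = 0
  <chi_rho, chi_6> = (1/16)[1*(10)*conj(2) + 1*(-2)*conj(2) + 2*(2 - 3*sqrt(2))*conj(0) + 2*(0)*conj(-2) + 2*(2 + 3*sqrt(2))*conj(0) + 4*(0)*conj(0) + 4*(0)*conj(0)]
      = (1/16)[(20) + (-4) + (0) + (0) + (0) + (0) + (0)] = 16/16 = 1
  <chi_rho, chi_7> = (1/16)[1*(10)*conj(2) + 1*(-2)*conj(-2) + 2*(2 - 3*sqrt(2))*conj(-sqrt(2)) + 2*(0)*conj(0) + 2*(2 + 3*sqrt(2))*conj(sqrt(2)) + 4*(0)*conj(0) + 4*(0)*conj(0)]
      = (1/16)[(20) + (4) + (12 - 4*sqrt(2)) + (0) + (4*sqrt(2) + 12) + (0) + (0)] = 48/16 = 3
Dimension check: dim(rho) = sum (mult * dim) = 1*1 + 1*1 + 0*1 + 0*1 + 0*2 + 1*2 + 3*2 = 10 = chi_rho(e) = 10.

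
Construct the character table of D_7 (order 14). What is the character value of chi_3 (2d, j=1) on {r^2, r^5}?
Conjugacy classes: {e} of size 1, {r^1, r^6} of size 2, {r^2, r^5} of size 2, {r^3, r^4} of size 2, {s, sr, ..., sr^6} of size 7.
Character table:
  irrep \ class              {e} (size 1)  {r^1, r^6} (size 2)  {r^2, r^5} (size 2)  {r^3, r^4} (size 2)  {s, sr, ..., sr^6} (size 7)
  chi_1 (triv)               1             1                    1                    1                    1                          
  chi_2 (sign: r->1, s->-1)  1             1                    1                    1                    -1                         
  chi_3 (2d, j=1)            2             2*cos(2*pi/7)        -2*cos(3*pi/7)       -2*cos(pi/7)         0                          
  chi_4 (2d, j=2)            2             -2*cos(3*pi/7)       -2*cos(pi/7)         2*cos(2*pi/7)        0                          
  chi_5 (2d, j=3)            2             -2*cos(pi/7)         2*cos(2*pi/7)        -2*cos(3*pi/7)       0                          

Spot check: chi_3 (2d, j=1) on {r^2, r^5} = -2*cos(3*pi/7).

Why: D_7 has order 2*7 = 14 with 5 conjugacy classes, hence 5 irreducibles. Sum of squared dims 1 + 1 + 4 + 4 + 4 = 14 = |G|. Linear characters come from the abelianisation; the 2-dimensional irreps have character r^k -> 2*cos(2*pi*j*k/7), reflections -> 0.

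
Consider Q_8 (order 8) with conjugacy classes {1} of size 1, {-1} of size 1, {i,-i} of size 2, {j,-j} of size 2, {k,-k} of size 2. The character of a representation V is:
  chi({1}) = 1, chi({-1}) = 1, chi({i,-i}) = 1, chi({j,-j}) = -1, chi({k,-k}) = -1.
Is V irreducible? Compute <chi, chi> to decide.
Irreducible: <chi, chi> = 1.

Why: <chi, chi> = (1/|G|) sum_C |C| * |chi(C)|^2 = (1/8)[1*|1|^2 + 1*|1|^2 + 2*|1|^2 + 2*|-1|^2 + 2*|-1|^2]
  = (1/8)[(1) + (1) + (2) + (2) + (2)] = 8/8 = 1.
A character is irreducible iff <chi, chi> = 1, so this representation is irreducible.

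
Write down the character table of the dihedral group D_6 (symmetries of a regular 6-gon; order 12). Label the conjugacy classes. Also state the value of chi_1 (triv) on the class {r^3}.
Conjugacy classes: {e} of size 1, {r^3} of size 1, {r^1, r^5} of size 2, {r^2, r^4} of size 2, {s, sr^2, ...} of size 3, {sr, sr^3, ...} of size 3.
Character table:
  irrep \ class              {e} (size 1)  {r^3} (size 1)  {r^1, r^5} (size 2)  {r^2, r^4} (size 2)  {s, sr^2, ...} (size 3)  {sr, sr^3, ...} (size 3)
  chi_1 (triv)               1             1               1                    1                    1                        1                       
  chi_2 (sign: r->1, s->-1)  1             1               1                    1                    -1                       -1                      
  chi_3 (r->-1, s->1)        1             -1              -1                   1                    1                        -1                      
  chi_4 (r->-1, s->-1)       1             -1              -1                   1                    -1                       1                       
  chi_5 (2d, j=1)            2             -2              1                    -1                   0                        0                       
  chi_6 (2d, j=2)            2             2               -1                   -1                   0                        0                       

Spot check: chi_1 (triv) on {r^3} = 1.

Justification: D_6 has order 2*6 = 12 with 6 conjugacy classes, hence 6 irreducibles. Sum of squared dims 1 + 1 + 1 + 1 + 4 + 4 = 12 = |G|. Linear characters come from the abelianisation; the 2-dimensional irreps have character r^k -> 2*cos(2*pi*j*k/6), reflections -> 0.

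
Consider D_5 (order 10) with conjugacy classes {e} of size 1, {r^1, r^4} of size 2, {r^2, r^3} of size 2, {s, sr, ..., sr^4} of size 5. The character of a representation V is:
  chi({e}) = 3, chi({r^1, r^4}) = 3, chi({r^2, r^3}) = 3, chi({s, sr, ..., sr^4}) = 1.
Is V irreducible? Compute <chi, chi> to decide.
Not irreducible (reducible): <chi, chi> = 5 > 1.

Proof sketch: <chi, chi> = (1/|G|) sum_C |C| * |chi(C)|^2 = (1/10)[1*|3|^2 + 2*|3|^2 + 2*|3|^2 + 5*|1|^2]
  = (1/10)[(9) + (18) + (18) + (5)] = 50/10 = 5.
A character is irreducible iff <chi, chi> = 1, so this representation is reducible.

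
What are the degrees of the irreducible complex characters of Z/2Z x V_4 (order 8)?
Dimensions: 1, 1, 1, 1, 1, 1, 1, 1

Justification: There are 8 irreducibles (= number of conjugacy classes). Their dimensions d_i satisfy sum d_i^2 = |G| = 8: 1 + 1 + 1 + 1 + 1 + 1 + 1 + 1 = 8. (For the product with Z/2Z: each of the 2 1-dim characters of Z/2Z tensors with each irrep of V_4, giving 2 copies of each V_4-dimension.)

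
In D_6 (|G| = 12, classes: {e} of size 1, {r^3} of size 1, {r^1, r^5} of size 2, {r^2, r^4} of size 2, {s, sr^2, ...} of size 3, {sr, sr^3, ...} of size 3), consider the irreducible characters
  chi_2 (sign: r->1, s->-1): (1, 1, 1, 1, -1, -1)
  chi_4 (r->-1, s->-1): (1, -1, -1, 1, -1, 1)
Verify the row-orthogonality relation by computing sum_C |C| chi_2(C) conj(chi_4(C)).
Sum = 0; so <chi_2, chi_4> = 0 (distinct irreducibles are orthogonal).

Justification: Compute term by term over conjugacy classes (|C| * chi_2(C) * conj(chi_4(C))):
  1*(1)*conj(1) + 1*(1)*conj(-1) + 2*(1)*conj(-1) + 2*(1)*conj(1) + 3*(-1)*conj(-1) + 3*(-1)*conj(1)
  = (1) + (-1) + (-2) + (2) + (3) + (-3)
  = 0.
Dividing by |G| = 12 gives 0/12 = 0, matching the row-orthogonality relation <chi_2, chi_4> = [chi_2 = chi_4].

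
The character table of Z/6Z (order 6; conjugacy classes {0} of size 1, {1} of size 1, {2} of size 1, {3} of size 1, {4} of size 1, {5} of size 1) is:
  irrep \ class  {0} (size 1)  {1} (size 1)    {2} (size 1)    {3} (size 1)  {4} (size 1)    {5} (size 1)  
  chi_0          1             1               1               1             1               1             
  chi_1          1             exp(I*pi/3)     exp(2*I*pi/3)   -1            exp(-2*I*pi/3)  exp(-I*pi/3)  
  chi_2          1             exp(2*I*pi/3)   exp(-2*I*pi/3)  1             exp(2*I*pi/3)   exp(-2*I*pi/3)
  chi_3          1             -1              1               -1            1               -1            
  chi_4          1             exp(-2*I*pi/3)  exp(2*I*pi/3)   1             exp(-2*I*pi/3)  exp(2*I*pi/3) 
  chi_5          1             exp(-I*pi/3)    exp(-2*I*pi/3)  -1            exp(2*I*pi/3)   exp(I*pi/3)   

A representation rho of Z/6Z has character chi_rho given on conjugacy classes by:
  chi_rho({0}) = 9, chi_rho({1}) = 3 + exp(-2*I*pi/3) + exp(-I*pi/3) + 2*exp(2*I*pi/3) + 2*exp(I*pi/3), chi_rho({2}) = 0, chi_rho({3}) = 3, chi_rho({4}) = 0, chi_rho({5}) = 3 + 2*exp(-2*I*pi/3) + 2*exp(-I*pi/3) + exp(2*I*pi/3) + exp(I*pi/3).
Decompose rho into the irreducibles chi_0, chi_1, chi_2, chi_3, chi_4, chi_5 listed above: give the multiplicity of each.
Multiplicities: chi_0: 3, chi_1: 2, chi_2: 2, chi_3: 0, chi_4: 1, chi_5: 1.

Derivation: Use <chi_rho, chi> = (1/|G|) sum_C |C| * chi_rho(C) * conj(chi(C)) with |G| = 6 for each irreducible chi in the table:
  <chi_rho, chi_0> = (1/6)[1*(9)*conj(1) + 1*(3 + exp(-2*I*pi/3) + exp(-I*pi/3) + 2*exp(2*I*pi/3) + 2*exp(I*pi/3))*conj(1) + 1*(0)*conj(1) + 1*(3)*conj(1) + 1*(0)*conj(1) + 1*(3 + 2*exp(-2*I*pi/3) + 2*exp(-I*pi/3) + exp(2*I*pi/3) + exp(I*pi/3))*conj(1)]
      = (1/6)[(9) + (3 + exp(-2*I*pi/3) + exp(-I*pi/3) + 2*exp(2*I*pi/3) + 2*exp(I*pi/3)) + (0) + (3) + (0) + (3 + 2*exp(-2*I*pi/3) + 2*exp(-I*pi/3) + exp(2*I*pi/3) + exp(I*pi/3))] = 18/6 = 3
  <chi_rho, chi_1> = (1/6)[1*(9)*conj(1) + 1*(3 + exp(-2*I*pi/3) + exp(-I*pi/3) + 2*exp(2*I*pi/3) + 2*exp(I*pi/3))*conj(exp(I*pi/3)) + 1*(0)*conj(exp(2*I*pi/3)) + 1*(3)*conj(-1) + 1*(0)*conj(exp(-2*I*pi/3)) + 1*(3 + 2*exp(-2*I*pi/3) + 2*exp(-I*pi/3) + exp(2*I*pi/3) + exp(I*pi/3))*conj(exp(-I*pi/3))]
      = (1/6)[(9) + (1 + 3*exp(-I*pi/3) + exp(-2*I*pi/3) + 2*exp(I*pi/3)) + (0) + (-3) + (0) + (1 + 2*exp(-I*pi/3) + exp(2*I*pi/3) + 3*exp(I*pi/3))] = 12/6 = 2
  <chi_rho, chi_2> = (1/6)[1*(9)*conj(1) + 1*(3 + exp(-2*I*pi/3) + exp(-I*pi/3) + 2*exp(2*I*pi/3) + 2*exp(I*pi/3))*conj(exp(2*I*pi/3)) + 1*(0)*conj(exp(-2*I*pi/3)) + 1*(3)*conj(1) + 1*(0)*conj(exp(2*I*pi/3)) + 1*(3 + 2*exp(-2*I*pi/3) + 2*exp(-I*pi/3) + exp(2*I*pi/3) + exp(I*pi/3))*conj(exp(-2*I*pi/3))]
      = (1/6)[(9) + (1 + 3*exp(-2*I*pi/3) + 2*exp(-I*pi/3) + exp(2*I*pi/3)) + (0) + (3) + (0) + (1 + exp(-2*I*pi/3) + 2*exp(I*pi/3) + 3*exp(2*I*pi/3))] = 12/6 = 2
  <chi_rho, chi_3> = (1/6)[1*(9)*conj(1) + 1*(3 + exp(-2*I*pi/3) + exp(-I*pi/3) + 2*exp(2*I*pi/3) + 2*exp(I*pi/3))*conj(-1) + 1*(0)*conj(1) + 1*(3)*conj(-1) + 1*(0)*conj(1) + 1*(3 + 2*exp(-2*I*pi/3) + 2*exp(-I*pi/3) + exp(2*I*pi/3) + exp(I*pi/3))*conj(-1)]
      = (1/6)[(9) + (-3 - 2*exp(I*pi/3) - 2*exp(2*I*pi/3) - exp(-I*pi/3) - exp(-2*I*pi/3)) + (0) + (-3) + (0) + (-3 - exp(I*pi/3) - exp(2*I*pi/3) - 2*exp(-I*pi/3) - 2*exp(-2*I*pi/3))] = 0/6 = 0
  <chi_rho, chi_4> = (1/6)[1*(9)*conj(1) + 1*(3 + exp(-2*I*pi/3) + exp(-I*pi/3) + 2*exp(2*I*pi/3) + 2*exp(I*pi/3))*conj(exp(-2*I*pi/3)) + 1*(0)*conj(exp(2*I*pi/3)) + 1*(3)*conj(1) + 1*(0)*conj(exp(-2*I*pi/3)) + 1*(3 + 2*exp(-2*I*pi/3) + 2*exp(-I*pi/3) + exp(2*I*pi/3) + exp(I*pi/3))*conj(exp(2*I*pi/3))]
      = (1/6)[(9) + (-1 + 2*exp(-2*I*pi/3) + exp(I*pi/3) + 3*exp(2*I*pi/3)) + (0) + (3) + (0) + (-1 + 3*exp(-2*I*pi/3) + exp(-I*pi/3) + 2*exp(2*I*pi/3))] = 6/6 = 1
  <chi_rho, chi_5> = (1/6)[1*(9)*conj(1) + 1*(3 + exp(-2*I*pi/3) + exp(-I*pi/3) + 2*exp(2*I*pi/3) + 2*exp(I*pi/3))*conj(exp(-I*pi/3)) + 1*(0)*conj(exp(-2*I*pi/3)) + 1*(3)*conj(-1) + 1*(0)*conj(exp(2*I*pi/3)) + 1*(3 + 2*exp(-2*I*pi/3) + 2*exp(-I*pi/3) + exp(2*I*pi/3) + exp(I*pi/3))*conj(exp(I*pi/3))]
      = (1/6)[(9) + (-1 + exp(-I*pi/3) + 2*exp(2*I*pi/3) + 3*exp(I*pi/3)) + (0) + (-3) + (0) + (-1 + 3*exp(-I*pi/3) + 2*exp(-2*I*pi/3) + exp(I*pi/3))] = 6/6 = 1
(Exp terms are combined using exp(i*s)*conj(exp(i*t)) = exp(i*(s-t)), and sums of them are collapsed using the identity that for every m > 1 the m distinct m-th roots of unity sum to 0, e.g. 1 + exp(2*I*pi/3) + exp(-2*I*pi/3) = 0.)
Dimension check: dim(rho) = sum (mult * dim) = 3*1 + 2*1 + 2*1 + 0*1 + 1*1 + 1*1 = 9 = chi_rho(e) = 9.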